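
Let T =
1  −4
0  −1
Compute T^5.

[[1, −4], [0, −1]]

T² = I (check: tr T = 0 and det T = −1), so T^5 = T since 5 is odd.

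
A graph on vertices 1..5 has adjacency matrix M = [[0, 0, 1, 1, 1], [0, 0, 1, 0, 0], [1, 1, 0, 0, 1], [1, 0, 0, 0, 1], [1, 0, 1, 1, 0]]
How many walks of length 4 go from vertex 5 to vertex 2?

The number of length-4 walks from vertex 5 to vertex 2 is entry (5,2) of M^4, where M is the adjacency matrix.
M^2 = [[3, 1, 1, 1, 2], [1, 1, 0, 0, 1], [1, 0, 3, 2, 1], [1, 0, 2, 2, 1], [2, 1, 1, 1, 3]]
M^3 = [[4, 1, 6, 5, 5], [1, 0, 3, 2, 1], [6, 3, 2, 2, 6], [5, 2, 2, 2, 5], [5, 1, 6, 5, 4]]
M^4 = [[16, 6, 10, 9, 15], [6, 3, 2, 2, 6], [10, 2, 15, 12, 10], [9, 2, 12, 10, 9], [15, 6, 10, 9, 16]]

6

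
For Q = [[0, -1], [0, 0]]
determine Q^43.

[[0, 0], [0, 0]]

Q is strictly triangular, hence nilpotent: Q^2 = 0, so Q^43 = 0.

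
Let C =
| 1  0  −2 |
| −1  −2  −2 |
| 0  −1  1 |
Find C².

[[1, 2, −4], [1, 6, 4], [1, 1, 3]]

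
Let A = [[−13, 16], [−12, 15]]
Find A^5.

[[−733, 976], [−732, 975]]

tr A = 2 and det A = −3, so the characteristic polynomial is λ² − (2)λ + (−3) with roots 3 and −1.
Eigenvectors give P = [[1, 4], [1, 3]] with P⁻¹ = [[−3, 4], [1, −1]], and A = P·diag(3, −1)·P⁻¹.
Then A^5 = P·diag(243, −1)·P⁻¹ = [[243, −4], [243, −3]] · [[−3, 4], [1, −1]] = [[−733, 976], [−732, 975]].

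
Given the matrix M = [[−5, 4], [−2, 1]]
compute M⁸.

tr M = −4 and det M = 3, so the characteristic polynomial is λ² − (−4)λ + (3) with roots −1 and −3.
Eigenvectors give P = [[−1, 2], [−1, 1]] with P⁻¹ = [[1, −2], [1, −1]], and M = P·diag(−1, −3)·P⁻¹.
Then M⁸ = P·diag(1, 6561)·P⁻¹ = [[−1, 13122], [−1, 6561]] · [[1, −2], [1, −1]] = [[13121, −13120], [6560, −6559]].

[[13121, −13120], [6560, −6559]]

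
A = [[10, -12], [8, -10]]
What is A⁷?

tr A = 0 and det A = -4, so the characteristic polynomial is λ² − (0)λ + (-4) with roots 2 and -2.
Eigenvectors give P = [[3, 1], [2, 1]] with P⁻¹ = [[1, -1], [-2, 3]], and A = P·diag(2, -2)·P⁻¹.
Then A⁷ = P·diag(128, -128)·P⁻¹ = [[384, -128], [256, -128]] · [[1, -1], [-2, 3]] = [[640, -768], [512, -640]].

[[640, -768], [512, -640]]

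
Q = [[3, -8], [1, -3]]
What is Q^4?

[[1, 0], [0, 1]]

Q² = I (check: tr Q = 0 and det Q = -1), so Q^4 = I since 4 is even.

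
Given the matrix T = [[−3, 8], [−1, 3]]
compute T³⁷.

T² = I (check: tr T = 0 and det T = −1), so T³⁷ = T since 37 is odd.

[[−3, 8], [−1, 3]]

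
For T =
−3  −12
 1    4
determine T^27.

T² = T (a projection; rank 1, trace 1), so T^27 = T.

[[−3, −12], [1, 4]]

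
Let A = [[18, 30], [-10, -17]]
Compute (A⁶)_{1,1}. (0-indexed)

-1931

tr A = 1 and det A = -6, so the characteristic polynomial is λ² − (1)λ + (-6) with roots -2 and 3.
Eigenvectors give P = [[-3, -2], [2, 1]] with P⁻¹ = [[1, 2], [-2, -3]], and A = P·diag(-2, 3)·P⁻¹.
Then A⁶ = P·diag(64, 729)·P⁻¹ = [[-192, -1458], [128, 729]] · [[1, 2], [-2, -3]] = [[2724, 3990], [-1330, -1931]].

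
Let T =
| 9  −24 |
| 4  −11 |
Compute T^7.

[[4377, −13128], [2188, −6563]]

tr T = −2 and det T = −3, so the characteristic polynomial is λ² − (−2)λ + (−3) with roots 1 and −3.
Eigenvectors give P = [[−3, 2], [−1, 1]] with P⁻¹ = [[−1, 2], [−1, 3]], and T = P·diag(1, −3)·P⁻¹.
Then T^7 = P·diag(1, −2187)·P⁻¹ = [[−3, −4374], [−1, −2187]] · [[−1, 2], [−1, 3]] = [[4377, −13128], [2188, −6563]].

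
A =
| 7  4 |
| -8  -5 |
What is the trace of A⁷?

tr A = 2 and det A = -3, so the characteristic polynomial is λ² − (2)λ + (-3) with roots 3 and -1.
Eigenvectors give P = [[-1, 1], [1, -2]] with P⁻¹ = [[-2, -1], [-1, -1]], and A = P·diag(3, -1)·P⁻¹.
Then A⁷ = P·diag(2187, -1)·P⁻¹ = [[-2187, -1], [2187, 2]] · [[-2, -1], [-1, -1]] = [[4375, 2188], [-4376, -2189]].

2186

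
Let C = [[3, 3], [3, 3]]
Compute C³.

C² = [[18, 18], [18, 18]]
C³ = [[108, 108], [108, 108]]

[[108, 108], [108, 108]]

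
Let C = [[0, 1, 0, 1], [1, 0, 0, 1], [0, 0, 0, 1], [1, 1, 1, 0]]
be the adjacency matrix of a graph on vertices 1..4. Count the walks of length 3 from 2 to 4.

4

The number of length-3 walks from vertex 2 to vertex 4 is entry (2,4) of C³, where C is the adjacency matrix.
C² = [[2, 1, 1, 1], [1, 2, 1, 1], [1, 1, 1, 0], [1, 1, 0, 3]]
C³ = [[2, 3, 1, 4], [3, 2, 1, 4], [1, 1, 0, 3], [4, 4, 3, 2]]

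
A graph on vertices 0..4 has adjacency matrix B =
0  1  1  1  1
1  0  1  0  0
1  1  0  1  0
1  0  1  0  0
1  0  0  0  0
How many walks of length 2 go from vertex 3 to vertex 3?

The number of length-2 walks from vertex 3 to vertex 3 is entry (3,3) of B², where B is the adjacency matrix.
B² = [[4, 1, 2, 1, 0], [1, 2, 1, 2, 1], [2, 1, 3, 1, 1], [1, 2, 1, 2, 1], [0, 1, 1, 1, 1]]

2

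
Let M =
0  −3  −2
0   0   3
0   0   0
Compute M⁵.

[[0, 0, 0], [0, 0, 0], [0, 0, 0]]

M is strictly triangular, hence nilpotent: M³ = 0, so M⁵ = 0.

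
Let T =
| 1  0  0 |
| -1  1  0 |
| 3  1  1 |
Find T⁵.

[[1, 0, 0], [-5, 1, 0], [5, 5, 1]]

T = I + N where N = [[0, 0, 0], [-1, 0, 0], [3, 1, 0]] is strictly lower-triangular, so N³ = 0.
(I + N)⁵ = I + 5·N + 10·N² = [[1, 0, 0], [-5, 1, 0], [5, 5, 1]].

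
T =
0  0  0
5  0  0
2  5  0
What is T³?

T is strictly triangular, hence nilpotent: T³ = 0, so T³ = 0.

[[0, 0, 0], [0, 0, 0], [0, 0, 0]]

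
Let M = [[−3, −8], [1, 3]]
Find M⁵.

M² = I (check: tr M = 0 and det M = −1), so M⁵ = M since 5 is odd.

[[−3, −8], [1, 3]]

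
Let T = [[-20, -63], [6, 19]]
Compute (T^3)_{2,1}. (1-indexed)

18

tr T = -1 and det T = -2, so the characteristic polynomial is λ² − (-1)λ + (-2) with roots 1 and -2.
Eigenvectors give P = [[3, 7], [-1, -2]] with P⁻¹ = [[-2, -7], [1, 3]], and T = P·diag(1, -2)·P⁻¹.
Then T^3 = P·diag(1, -8)·P⁻¹ = [[3, -56], [-1, 16]] · [[-2, -7], [1, 3]] = [[-62, -189], [18, 55]].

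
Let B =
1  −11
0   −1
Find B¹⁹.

B² = I (check: tr B = 0 and det B = −1), so B¹⁹ = B since 19 is odd.

[[1, −11], [0, −1]]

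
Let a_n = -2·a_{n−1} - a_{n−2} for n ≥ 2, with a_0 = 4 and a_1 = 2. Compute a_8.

-44

With companion matrix A = [[-2, -1], [1, 0]], [a_n, a_{n−1}]ᵀ = A·[a_{n−1}, a_{n−2}]ᵀ, so [a_8, a_7]ᵀ = A⁷·[a_1, a_0]ᵀ.
A⁷ = [[-8, -7], [7, 6]], giving [a_8, a_7]ᵀ = [[-44], [38]].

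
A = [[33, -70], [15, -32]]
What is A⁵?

tr A = 1 and det A = -6, so the characteristic polynomial is λ² − (1)λ + (-6) with roots -2 and 3.
Eigenvectors give P = [[2, 7], [1, 3]] with P⁻¹ = [[-3, 7], [1, -2]], and A = P·diag(-2, 3)·P⁻¹.
Then A⁵ = P·diag(-32, 243)·P⁻¹ = [[-64, 1701], [-32, 729]] · [[-3, 7], [1, -2]] = [[1893, -3850], [825, -1682]].

[[1893, -3850], [825, -1682]]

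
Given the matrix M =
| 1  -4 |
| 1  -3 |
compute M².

[[-3, 8], [-2, 5]]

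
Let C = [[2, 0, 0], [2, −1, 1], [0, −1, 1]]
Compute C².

[[4, 0, 0], [2, 0, 0], [−2, 0, 0]]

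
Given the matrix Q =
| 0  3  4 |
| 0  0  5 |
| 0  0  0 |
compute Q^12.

Q is strictly triangular, hence nilpotent: Q^3 = 0, so Q^12 = 0.

[[0, 0, 0], [0, 0, 0], [0, 0, 0]]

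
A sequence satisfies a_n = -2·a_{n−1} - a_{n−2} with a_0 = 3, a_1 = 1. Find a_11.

With companion matrix Q = [[-2, -1], [1, 0]], [a_n, a_{n−1}]ᵀ = Q·[a_{n−1}, a_{n−2}]ᵀ, so [a_11, a_10]ᵀ = Q¹⁰·[a_1, a_0]ᵀ.
Q¹⁰ = [[11, 10], [-10, -9]], giving [a_11, a_10]ᵀ = [[41], [-37]].

41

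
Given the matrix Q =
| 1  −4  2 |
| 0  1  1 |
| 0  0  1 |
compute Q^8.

Q = I + N where N = [[0, −4, 2], [0, 0, 1], [0, 0, 0]] is strictly upper-triangular, so N^3 = 0.
(I + N)^8 = I + 8·N + 28·N^2 = [[1, −32, −96], [0, 1, 8], [0, 0, 1]].

[[1, −32, −96], [0, 1, 8], [0, 0, 1]]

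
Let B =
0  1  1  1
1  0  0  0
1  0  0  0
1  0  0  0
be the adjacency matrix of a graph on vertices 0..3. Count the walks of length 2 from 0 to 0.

3

The number of length-2 walks from vertex 0 to vertex 0 is entry (0,0) of B², where B is the adjacency matrix.
B² = [[3, 0, 0, 0], [0, 1, 1, 1], [0, 1, 1, 1], [0, 1, 1, 1]]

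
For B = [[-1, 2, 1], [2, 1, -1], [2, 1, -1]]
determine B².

[[7, 1, -4], [-2, 4, 2], [-2, 4, 2]]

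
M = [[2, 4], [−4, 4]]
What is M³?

[[−120, 48], [−48, −96]]

M² = [[−12, 24], [−24, 0]]
M³ = [[−120, 48], [−48, −96]]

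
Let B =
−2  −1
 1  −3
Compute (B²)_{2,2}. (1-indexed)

8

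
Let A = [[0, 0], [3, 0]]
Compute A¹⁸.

A is strictly triangular, hence nilpotent: A² = 0, so A¹⁸ = 0.

[[0, 0], [0, 0]]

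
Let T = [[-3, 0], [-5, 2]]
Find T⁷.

tr T = -1 and det T = -6, so the characteristic polynomial is λ² − (-1)λ + (-6) with roots 2 and -3.
Eigenvectors give P = [[0, 1], [-1, 1]] with P⁻¹ = [[1, -1], [1, 0]], and T = P·diag(2, -3)·P⁻¹.
Then T⁷ = P·diag(128, -2187)·P⁻¹ = [[0, -2187], [-128, -2187]] · [[1, -1], [1, 0]] = [[-2187, 0], [-2315, 128]].

[[-2187, 0], [-2315, 128]]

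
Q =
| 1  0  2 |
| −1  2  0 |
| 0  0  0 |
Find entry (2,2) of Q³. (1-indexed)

Q² = [[1, 0, 2], [−3, 4, −2], [0, 0, 0]]
Q³ = [[1, 0, 2], [−7, 8, −6], [0, 0, 0]]

8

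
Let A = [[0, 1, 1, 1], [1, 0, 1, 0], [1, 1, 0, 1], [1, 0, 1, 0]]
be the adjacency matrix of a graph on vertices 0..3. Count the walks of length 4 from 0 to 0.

15

The number of length-4 walks from vertex 0 to vertex 0 is entry (0,0) of A⁴, where A is the adjacency matrix.
A² = [[3, 1, 2, 1], [1, 2, 1, 2], [2, 1, 3, 1], [1, 2, 1, 2]]
A³ = [[4, 5, 5, 5], [5, 2, 5, 2], [5, 5, 4, 5], [5, 2, 5, 2]]
A⁴ = [[15, 9, 14, 9], [9, 10, 9, 10], [14, 9, 15, 9], [9, 10, 9, 10]]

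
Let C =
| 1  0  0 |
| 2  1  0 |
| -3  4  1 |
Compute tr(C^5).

C = I + N where N = [[0, 0, 0], [2, 0, 0], [-3, 4, 0]] is strictly lower-triangular, so N^3 = 0.
(I + N)^5 = I + 5·N + 10·N^2 = [[1, 0, 0], [10, 1, 0], [65, 20, 1]].

3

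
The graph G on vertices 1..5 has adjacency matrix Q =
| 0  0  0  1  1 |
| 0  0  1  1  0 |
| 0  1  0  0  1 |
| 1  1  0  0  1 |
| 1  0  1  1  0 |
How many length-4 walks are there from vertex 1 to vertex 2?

The number of length-4 walks from vertex 1 to vertex 2 is entry (1,2) of Q^4, where Q is the adjacency matrix.
Q^2 = [[2, 1, 1, 1, 1], [1, 2, 0, 0, 2], [1, 0, 2, 2, 0], [1, 0, 2, 3, 1], [1, 2, 0, 1, 3]]
Q^3 = [[2, 2, 2, 4, 4], [2, 0, 4, 5, 1], [2, 4, 0, 1, 5], [4, 5, 1, 2, 6], [4, 1, 5, 6, 2]]
Q^4 = [[8, 6, 6, 8, 8], [6, 9, 1, 3, 11], [6, 1, 9, 11, 3], [8, 3, 11, 15, 7], [8, 11, 3, 7, 15]]

6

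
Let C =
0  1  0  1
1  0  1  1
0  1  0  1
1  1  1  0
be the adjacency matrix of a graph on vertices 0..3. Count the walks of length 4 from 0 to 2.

10

The number of length-4 walks from vertex 0 to vertex 2 is entry (0,2) of C⁴, where C is the adjacency matrix.
C² = [[2, 1, 2, 1], [1, 3, 1, 2], [2, 1, 2, 1], [1, 2, 1, 3]]
C³ = [[2, 5, 2, 5], [5, 4, 5, 5], [2, 5, 2, 5], [5, 5, 5, 4]]
C⁴ = [[10, 9, 10, 9], [9, 15, 9, 14], [10, 9, 10, 9], [9, 14, 9, 15]]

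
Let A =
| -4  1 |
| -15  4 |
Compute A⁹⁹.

[[-4, 1], [-15, 4]]

A² = I (check: tr A = 0 and det A = -1), so A⁹⁹ = A since 99 is odd.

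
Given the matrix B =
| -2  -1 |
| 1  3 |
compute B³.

B² = [[3, -1], [1, 8]]
B³ = [[-7, -6], [6, 23]]

[[-7, -6], [6, 23]]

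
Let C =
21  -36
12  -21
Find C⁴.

tr C = 0 and det C = -9, so the characteristic polynomial is λ² − (0)λ + (-9) with roots -3 and 3.
Eigenvectors give P = [[-3, 2], [-2, 1]] with P⁻¹ = [[1, -2], [2, -3]], and C = P·diag(-3, 3)·P⁻¹.
Then C⁴ = P·diag(81, 81)·P⁻¹ = [[-243, 162], [-162, 81]] · [[1, -2], [2, -3]] = [[81, 0], [0, 81]].

[[81, 0], [0, 81]]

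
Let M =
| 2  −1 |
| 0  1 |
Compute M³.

[[8, −7], [0, 1]]

M² = [[4, −3], [0, 1]]
M³ = [[8, −7], [0, 1]]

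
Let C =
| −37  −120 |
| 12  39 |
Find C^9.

tr C = 2 and det C = −3, so the characteristic polynomial is λ² − (2)λ + (−3) with roots 3 and −1.
Eigenvectors give P = [[−3, 10], [1, −3]] with P⁻¹ = [[3, 10], [1, 3]], and C = P·diag(3, −1)·P⁻¹.
Then C^9 = P·diag(19683, −1)·P⁻¹ = [[−59049, −10], [19683, 3]] · [[3, 10], [1, 3]] = [[−177157, −590520], [59052, 196839]].

[[−177157, −590520], [59052, 196839]]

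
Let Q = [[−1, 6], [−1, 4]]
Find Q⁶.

tr Q = 3 and det Q = 2, so the characteristic polynomial is λ² − (3)λ + (2) with roots 1 and 2.
Eigenvectors give P = [[3, 2], [1, 1]] with P⁻¹ = [[1, −2], [−1, 3]], and Q = P·diag(1, 2)·P⁻¹.
Then Q⁶ = P·diag(1, 64)·P⁻¹ = [[3, 128], [1, 64]] · [[1, −2], [−1, 3]] = [[−125, 378], [−63, 190]].

[[−125, 378], [−63, 190]]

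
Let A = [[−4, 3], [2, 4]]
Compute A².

[[22, 0], [0, 22]]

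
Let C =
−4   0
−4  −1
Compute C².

[[16, 0], [20, 1]]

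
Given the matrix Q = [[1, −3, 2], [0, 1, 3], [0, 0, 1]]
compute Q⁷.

Q = I + N where N = [[0, −3, 2], [0, 0, 3], [0, 0, 0]] is strictly upper-triangular, so N³ = 0.
(I + N)⁷ = I + 7·N + 21·N² = [[1, −21, −175], [0, 1, 21], [0, 0, 1]].

[[1, −21, −175], [0, 1, 21], [0, 0, 1]]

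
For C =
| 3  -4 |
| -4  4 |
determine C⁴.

C² = [[25, -28], [-28, 32]]
C³ = [[187, -212], [-212, 240]]
C⁴ = [[1409, -1596], [-1596, 1808]]

[[1409, -1596], [-1596, 1808]]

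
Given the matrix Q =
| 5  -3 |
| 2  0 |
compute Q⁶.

[[2059, -1995], [1330, -1266]]

tr Q = 5 and det Q = 6, so the characteristic polynomial is λ² − (5)λ + (6) with roots 2 and 3.
Eigenvectors give P = [[1, -3], [1, -2]] with P⁻¹ = [[-2, 3], [-1, 1]], and Q = P·diag(2, 3)·P⁻¹.
Then Q⁶ = P·diag(64, 729)·P⁻¹ = [[64, -2187], [64, -1458]] · [[-2, 3], [-1, 1]] = [[2059, -1995], [1330, -1266]].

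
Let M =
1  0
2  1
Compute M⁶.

[[1, 0], [12, 1]]

M = I + N where N = [[0, 0], [2, 0]] is strictly lower-triangular, so N² = 0.
(I + N)⁶ = I + 6·N = [[1, 0], [12, 1]].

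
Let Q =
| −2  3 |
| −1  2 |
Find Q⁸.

Q² = I (check: tr Q = 0 and det Q = −1), so Q⁸ = I since 8 is even.

[[1, 0], [0, 1]]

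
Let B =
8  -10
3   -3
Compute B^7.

[[12482, -20590], [6177, -10167]]

tr B = 5 and det B = 6, so the characteristic polynomial is λ² − (5)λ + (6) with roots 2 and 3.
Eigenvectors give P = [[5, -2], [3, -1]] with P⁻¹ = [[-1, 2], [-3, 5]], and B = P·diag(2, 3)·P⁻¹.
Then B^7 = P·diag(128, 2187)·P⁻¹ = [[640, -4374], [384, -2187]] · [[-1, 2], [-3, 5]] = [[12482, -20590], [6177, -10167]].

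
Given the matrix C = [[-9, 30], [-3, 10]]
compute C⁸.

C² = C (a projection; rank 1, trace 1), so C⁸ = C.

[[-9, 30], [-3, 10]]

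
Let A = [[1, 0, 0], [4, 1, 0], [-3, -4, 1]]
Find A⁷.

[[1, 0, 0], [28, 1, 0], [-357, -28, 1]]

A = I + N where N = [[0, 0, 0], [4, 0, 0], [-3, -4, 0]] is strictly lower-triangular, so N³ = 0.
(I + N)⁷ = I + 7·N + 21·N² = [[1, 0, 0], [28, 1, 0], [-357, -28, 1]].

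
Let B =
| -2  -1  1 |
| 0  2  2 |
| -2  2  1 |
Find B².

[[2, 2, -3], [-4, 8, 6], [2, 8, 3]]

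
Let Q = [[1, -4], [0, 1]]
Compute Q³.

Q = I + N where N = [[0, -4], [0, 0]] is strictly upper-triangular, so N² = 0.
(I + N)³ = I + 3·N = [[1, -12], [0, 1]].

[[1, -12], [0, 1]]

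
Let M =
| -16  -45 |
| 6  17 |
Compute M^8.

tr M = 1 and det M = -2, so the characteristic polynomial is λ² − (1)λ + (-2) with roots 2 and -1.
Eigenvectors give P = [[5, 3], [-2, -1]] with P⁻¹ = [[-1, -3], [2, 5]], and M = P·diag(2, -1)·P⁻¹.
Then M^8 = P·diag(256, 1)·P⁻¹ = [[1280, 3], [-512, -1]] · [[-1, -3], [2, 5]] = [[-1274, -3825], [510, 1531]].

[[-1274, -3825], [510, 1531]]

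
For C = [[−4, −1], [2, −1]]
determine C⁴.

tr C = −5 and det C = 6, so the characteristic polynomial is λ² − (−5)λ + (6) with roots −2 and −3.
Eigenvectors give P = [[−1, −1], [2, 1]] with P⁻¹ = [[1, 1], [−2, −1]], and C = P·diag(−2, −3)·P⁻¹.
Then C⁴ = P·diag(16, 81)·P⁻¹ = [[−16, −81], [32, 81]] · [[1, 1], [−2, −1]] = [[146, 65], [−130, −49]].

[[146, 65], [−130, −49]]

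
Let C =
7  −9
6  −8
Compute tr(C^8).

tr C = −1 and det C = −2, so the characteristic polynomial is λ² − (−1)λ + (−2) with roots 1 and −2.
Eigenvectors give P = [[−3, 1], [−2, 1]] with P⁻¹ = [[−1, 1], [−2, 3]], and C = P·diag(1, −2)·P⁻¹.
Then C^8 = P·diag(1, 256)·P⁻¹ = [[−3, 256], [−2, 256]] · [[−1, 1], [−2, 3]] = [[−509, 765], [−510, 766]].

257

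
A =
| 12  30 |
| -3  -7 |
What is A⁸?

tr A = 5 and det A = 6, so the characteristic polynomial is λ² − (5)λ + (6) with roots 2 and 3.
Eigenvectors give P = [[-3, 10], [1, -3]] with P⁻¹ = [[3, 10], [1, 3]], and A = P·diag(2, 3)·P⁻¹.
Then A⁸ = P·diag(256, 6561)·P⁻¹ = [[-768, 65610], [256, -19683]] · [[3, 10], [1, 3]] = [[63306, 189150], [-18915, -56489]].

[[63306, 189150], [-18915, -56489]]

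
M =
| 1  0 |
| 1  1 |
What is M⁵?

[[1, 0], [5, 1]]

M = I + N where N = [[0, 0], [1, 0]] is strictly lower-triangular, so N² = 0.
(I + N)⁵ = I + 5·N = [[1, 0], [5, 1]].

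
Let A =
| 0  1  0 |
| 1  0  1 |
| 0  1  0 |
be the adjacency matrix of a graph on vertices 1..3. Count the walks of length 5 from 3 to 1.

0

The number of length-5 walks from vertex 3 to vertex 1 is entry (3,1) of A⁵, where A is the adjacency matrix.
A² = [[1, 0, 1], [0, 2, 0], [1, 0, 1]]
A³ = [[0, 2, 0], [2, 0, 2], [0, 2, 0]]
A⁴ = [[2, 0, 2], [0, 4, 0], [2, 0, 2]]
A⁵ = [[0, 4, 0], [4, 0, 4], [0, 4, 0]]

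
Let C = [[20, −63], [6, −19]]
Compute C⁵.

[[230, −693], [66, −199]]

tr C = 1 and det C = −2, so the characteristic polynomial is λ² − (1)λ + (−2) with roots −1 and 2.
Eigenvectors give P = [[3, 7], [1, 2]] with P⁻¹ = [[−2, 7], [1, −3]], and C = P·diag(−1, 2)·P⁻¹.
Then C⁵ = P·diag(−1, 32)·P⁻¹ = [[−3, 224], [−1, 64]] · [[−2, 7], [1, −3]] = [[230, −693], [66, −199]].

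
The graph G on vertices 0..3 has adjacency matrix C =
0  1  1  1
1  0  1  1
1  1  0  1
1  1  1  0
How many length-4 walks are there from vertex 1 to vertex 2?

20

The number of length-4 walks from vertex 1 to vertex 2 is entry (1,2) of C⁴, where C is the adjacency matrix.
C² = [[3, 2, 2, 2], [2, 3, 2, 2], [2, 2, 3, 2], [2, 2, 2, 3]]
C³ = [[6, 7, 7, 7], [7, 6, 7, 7], [7, 7, 6, 7], [7, 7, 7, 6]]
C⁴ = [[21, 20, 20, 20], [20, 21, 20, 20], [20, 20, 21, 20], [20, 20, 20, 21]]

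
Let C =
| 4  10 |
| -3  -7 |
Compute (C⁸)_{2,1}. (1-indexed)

tr C = -3 and det C = 2, so the characteristic polynomial is λ² − (-3)λ + (2) with roots -1 and -2.
Eigenvectors give P = [[-2, -5], [1, 3]] with P⁻¹ = [[-3, -5], [1, 2]], and C = P·diag(-1, -2)·P⁻¹.
Then C⁸ = P·diag(1, 256)·P⁻¹ = [[-2, -1280], [1, 768]] · [[-3, -5], [1, 2]] = [[-1274, -2550], [765, 1531]].

765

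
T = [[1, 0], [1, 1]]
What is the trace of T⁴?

2

T = I + N where N = [[0, 0], [1, 0]] is strictly lower-triangular, so N² = 0.
(I + N)⁴ = I + 4·N = [[1, 0], [4, 1]].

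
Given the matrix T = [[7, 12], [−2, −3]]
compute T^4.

tr T = 4 and det T = 3, so the characteristic polynomial is λ² − (4)λ + (3) with roots 3 and 1.
Eigenvectors give P = [[3, −2], [−1, 1]] with P⁻¹ = [[1, 2], [1, 3]], and T = P·diag(3, 1)·P⁻¹.
Then T^4 = P·diag(81, 1)·P⁻¹ = [[243, −2], [−81, 1]] · [[1, 2], [1, 3]] = [[241, 480], [−80, −159]].

[[241, 480], [−80, −159]]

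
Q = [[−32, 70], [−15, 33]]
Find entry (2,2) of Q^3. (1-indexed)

tr Q = 1 and det Q = −6, so the characteristic polynomial is λ² − (1)λ + (−6) with roots −2 and 3.
Eigenvectors give P = [[7, −2], [3, −1]] with P⁻¹ = [[1, −2], [3, −7]], and Q = P·diag(−2, 3)·P⁻¹.
Then Q^3 = P·diag(−8, 27)·P⁻¹ = [[−56, −54], [−24, −27]] · [[1, −2], [3, −7]] = [[−218, 490], [−105, 237]].

237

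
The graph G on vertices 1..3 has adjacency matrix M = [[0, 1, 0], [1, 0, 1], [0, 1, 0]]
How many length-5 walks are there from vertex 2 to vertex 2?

0

The number of length-5 walks from vertex 2 to vertex 2 is entry (2,2) of M^5, where M is the adjacency matrix.
M^2 = [[1, 0, 1], [0, 2, 0], [1, 0, 1]]
M^3 = [[0, 2, 0], [2, 0, 2], [0, 2, 0]]
M^4 = [[2, 0, 2], [0, 4, 0], [2, 0, 2]]
M^5 = [[0, 4, 0], [4, 0, 4], [0, 4, 0]]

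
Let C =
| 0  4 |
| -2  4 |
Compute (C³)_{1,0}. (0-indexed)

-16

C² = [[-8, 16], [-8, 8]]
C³ = [[-32, 32], [-16, 0]]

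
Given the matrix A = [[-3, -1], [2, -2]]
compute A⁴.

[[-1, 45], [-90, -46]]

A² = [[7, 5], [-10, 2]]
A³ = [[-11, -17], [34, 6]]
A⁴ = [[-1, 45], [-90, -46]]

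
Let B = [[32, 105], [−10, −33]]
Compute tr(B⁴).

tr B = −1 and det B = −6, so the characteristic polynomial is λ² − (−1)λ + (−6) with roots 2 and −3.
Eigenvectors give P = [[−7, 3], [2, −1]] with P⁻¹ = [[−1, −3], [−2, −7]], and B = P·diag(2, −3)·P⁻¹.
Then B⁴ = P·diag(16, 81)·P⁻¹ = [[−112, 243], [32, −81]] · [[−1, −3], [−2, −7]] = [[−374, −1365], [130, 471]].

97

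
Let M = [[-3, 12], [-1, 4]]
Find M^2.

[[-3, 12], [-1, 4]]

M² = M (a projection; rank 1, trace 1), so M^2 = M.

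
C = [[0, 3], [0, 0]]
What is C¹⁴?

C is strictly triangular, hence nilpotent: C² = 0, so C¹⁴ = 0.

[[0, 0], [0, 0]]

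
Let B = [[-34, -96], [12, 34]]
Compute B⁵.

tr B = 0 and det B = -4, so the characteristic polynomial is λ² − (0)λ + (-4) with roots -2 and 2.
Eigenvectors give P = [[-3, -8], [1, 3]] with P⁻¹ = [[-3, -8], [1, 3]], and B = P·diag(-2, 2)·P⁻¹.
Then B⁵ = P·diag(-32, 32)·P⁻¹ = [[96, -256], [-32, 96]] · [[-3, -8], [1, 3]] = [[-544, -1536], [192, 544]].

[[-544, -1536], [192, 544]]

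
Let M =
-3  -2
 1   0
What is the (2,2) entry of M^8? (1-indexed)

tr M = -3 and det M = 2, so the characteristic polynomial is λ² − (-3)λ + (2) with roots -2 and -1.
Eigenvectors give P = [[2, -1], [-1, 1]] with P⁻¹ = [[1, 1], [1, 2]], and M = P·diag(-2, -1)·P⁻¹.
Then M^8 = P·diag(256, 1)·P⁻¹ = [[512, -1], [-256, 1]] · [[1, 1], [1, 2]] = [[511, 510], [-255, -254]].

-254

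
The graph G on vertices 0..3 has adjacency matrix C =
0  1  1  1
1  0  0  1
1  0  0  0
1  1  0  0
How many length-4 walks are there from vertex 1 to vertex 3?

The number of length-4 walks from vertex 1 to vertex 3 is entry (1,3) of C^4, where C is the adjacency matrix.
C^2 = [[3, 1, 0, 1], [1, 2, 1, 1], [0, 1, 1, 1], [1, 1, 1, 2]]
C^3 = [[2, 4, 3, 4], [4, 2, 1, 3], [3, 1, 0, 1], [4, 3, 1, 2]]
C^4 = [[11, 6, 2, 6], [6, 7, 4, 6], [2, 4, 3, 4], [6, 6, 4, 7]]

6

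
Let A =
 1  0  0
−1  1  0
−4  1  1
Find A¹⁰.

A = I + N where N = [[0, 0, 0], [−1, 0, 0], [−4, 1, 0]] is strictly lower-triangular, so N³ = 0.
(I + N)¹⁰ = I + 10·N + 45·N² = [[1, 0, 0], [−10, 1, 0], [−85, 10, 1]].

[[1, 0, 0], [−10, 1, 0], [−85, 10, 1]]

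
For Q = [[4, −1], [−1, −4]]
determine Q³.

Q² = [[17, 0], [0, 17]]
Q³ = [[68, −17], [−17, −68]]

[[68, −17], [−17, −68]]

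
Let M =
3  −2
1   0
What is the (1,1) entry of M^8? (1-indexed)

511

tr M = 3 and det M = 2, so the characteristic polynomial is λ² − (3)λ + (2) with roots 2 and 1.
Eigenvectors give P = [[2, 1], [1, 1]] with P⁻¹ = [[1, −1], [−1, 2]], and M = P·diag(2, 1)·P⁻¹.
Then M^8 = P·diag(256, 1)·P⁻¹ = [[512, 1], [256, 1]] · [[1, −1], [−1, 2]] = [[511, −510], [255, −254]].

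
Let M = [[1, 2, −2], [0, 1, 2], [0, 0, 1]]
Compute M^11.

[[1, 22, 198], [0, 1, 22], [0, 0, 1]]

M = I + N where N = [[0, 2, −2], [0, 0, 2], [0, 0, 0]] is strictly upper-triangular, so N^3 = 0.
(I + N)^11 = I + 11·N + 55·N^2 = [[1, 22, 198], [0, 1, 22], [0, 0, 1]].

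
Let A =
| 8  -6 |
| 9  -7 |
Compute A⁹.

[[1538, -1026], [1539, -1027]]

tr A = 1 and det A = -2, so the characteristic polynomial is λ² − (1)λ + (-2) with roots -1 and 2.
Eigenvectors give P = [[-2, 1], [-3, 1]] with P⁻¹ = [[1, -1], [3, -2]], and A = P·diag(-1, 2)·P⁻¹.
Then A⁹ = P·diag(-1, 512)·P⁻¹ = [[2, 512], [3, 512]] · [[1, -1], [3, -2]] = [[1538, -1026], [1539, -1027]].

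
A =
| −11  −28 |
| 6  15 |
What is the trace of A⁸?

6562

tr A = 4 and det A = 3, so the characteristic polynomial is λ² − (4)λ + (3) with roots 3 and 1.
Eigenvectors give P = [[−2, 7], [1, −3]] with P⁻¹ = [[3, 7], [1, 2]], and A = P·diag(3, 1)·P⁻¹.
Then A⁸ = P·diag(6561, 1)·P⁻¹ = [[−13122, 7], [6561, −3]] · [[3, 7], [1, 2]] = [[−39359, −91840], [19680, 45921]].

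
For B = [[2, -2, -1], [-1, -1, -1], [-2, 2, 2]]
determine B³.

B² = [[8, -4, -2], [1, 1, 0], [-10, 6, 4]]
B³ = [[24, -16, -8], [1, -3, -2], [-34, 22, 12]]

[[24, -16, -8], [1, -3, -2], [-34, 22, 12]]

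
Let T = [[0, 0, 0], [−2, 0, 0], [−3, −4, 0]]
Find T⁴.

[[0, 0, 0], [0, 0, 0], [0, 0, 0]]

T is strictly triangular, hence nilpotent: T³ = 0, so T⁴ = 0.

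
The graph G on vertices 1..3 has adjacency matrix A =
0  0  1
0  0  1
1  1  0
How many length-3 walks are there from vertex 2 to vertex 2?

0

The number of length-3 walks from vertex 2 to vertex 2 is entry (2,2) of A³, where A is the adjacency matrix.
A² = [[1, 1, 0], [1, 1, 0], [0, 0, 2]]
A³ = [[0, 0, 2], [0, 0, 2], [2, 2, 0]]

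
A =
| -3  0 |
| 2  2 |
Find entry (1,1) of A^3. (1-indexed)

A^2 = [[9, 0], [-2, 4]]
A^3 = [[-27, 0], [14, 8]]

-27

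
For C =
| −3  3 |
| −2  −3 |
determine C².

[[3, −18], [12, 3]]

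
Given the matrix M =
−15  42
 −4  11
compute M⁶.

tr M = −4 and det M = 3, so the characteristic polynomial is λ² − (−4)λ + (3) with roots −3 and −1.
Eigenvectors give P = [[7, 3], [2, 1]] with P⁻¹ = [[1, −3], [−2, 7]], and M = P·diag(−3, −1)·P⁻¹.
Then M⁶ = P·diag(729, 1)·P⁻¹ = [[5103, 3], [1458, 1]] · [[1, −3], [−2, 7]] = [[5097, −15288], [1456, −4367]].

[[5097, −15288], [1456, −4367]]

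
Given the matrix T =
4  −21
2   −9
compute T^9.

tr T = −5 and det T = 6, so the characteristic polynomial is λ² − (−5)λ + (6) with roots −2 and −3.
Eigenvectors give P = [[7, 3], [2, 1]] with P⁻¹ = [[1, −3], [−2, 7]], and T = P·diag(−2, −3)·P⁻¹.
Then T^9 = P·diag(−512, −19683)·P⁻¹ = [[−3584, −59049], [−1024, −19683]] · [[1, −3], [−2, 7]] = [[114514, −402591], [38342, −134709]].

[[114514, −402591], [38342, −134709]]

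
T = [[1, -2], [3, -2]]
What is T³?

[[1, 6], [-9, 10]]

T² = [[-5, 2], [-3, -2]]
T³ = [[1, 6], [-9, 10]]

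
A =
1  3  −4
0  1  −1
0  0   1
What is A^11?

A = I + N where N = [[0, 3, −4], [0, 0, −1], [0, 0, 0]] is strictly upper-triangular, so N^3 = 0.
(I + N)^11 = I + 11·N + 55·N^2 = [[1, 33, −209], [0, 1, −11], [0, 0, 1]].

[[1, 33, −209], [0, 1, −11], [0, 0, 1]]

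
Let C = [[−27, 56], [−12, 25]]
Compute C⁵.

tr C = −2 and det C = −3, so the characteristic polynomial is λ² − (−2)λ + (−3) with roots −3 and 1.
Eigenvectors give P = [[7, 2], [3, 1]] with P⁻¹ = [[1, −2], [−3, 7]], and C = P·diag(−3, 1)·P⁻¹.
Then C⁵ = P·diag(−243, 1)·P⁻¹ = [[−1701, 2], [−729, 1]] · [[1, −2], [−3, 7]] = [[−1707, 3416], [−732, 1465]].

[[−1707, 3416], [−732, 1465]]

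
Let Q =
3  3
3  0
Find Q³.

[[81, 54], [54, 27]]

Q² = [[18, 9], [9, 9]]
Q³ = [[81, 54], [54, 27]]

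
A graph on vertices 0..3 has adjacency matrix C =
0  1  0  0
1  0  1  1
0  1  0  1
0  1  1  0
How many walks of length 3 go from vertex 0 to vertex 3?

The number of length-3 walks from vertex 0 to vertex 3 is entry (0,3) of C³, where C is the adjacency matrix.
C² = [[1, 0, 1, 1], [0, 3, 1, 1], [1, 1, 2, 1], [1, 1, 1, 2]]
C³ = [[0, 3, 1, 1], [3, 2, 4, 4], [1, 4, 2, 3], [1, 4, 3, 2]]

1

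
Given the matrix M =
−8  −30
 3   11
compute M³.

tr M = 3 and det M = 2, so the characteristic polynomial is λ² − (3)λ + (2) with roots 1 and 2.
Eigenvectors give P = [[10, −3], [−3, 1]] with P⁻¹ = [[1, 3], [3, 10]], and M = P·diag(1, 2)·P⁻¹.
Then M³ = P·diag(1, 8)·P⁻¹ = [[10, −24], [−3, 8]] · [[1, 3], [3, 10]] = [[−62, −210], [21, 71]].

[[−62, −210], [21, 71]]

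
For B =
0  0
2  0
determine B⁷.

[[0, 0], [0, 0]]

B is strictly triangular, hence nilpotent: B² = 0, so B⁷ = 0.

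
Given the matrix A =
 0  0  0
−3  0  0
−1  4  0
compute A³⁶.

A is strictly triangular, hence nilpotent: A³ = 0, so A³⁶ = 0.

[[0, 0, 0], [0, 0, 0], [0, 0, 0]]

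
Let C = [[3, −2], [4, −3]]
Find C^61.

[[3, −2], [4, −3]]

C² = I (check: tr C = 0 and det C = −1), so C^61 = C since 61 is odd.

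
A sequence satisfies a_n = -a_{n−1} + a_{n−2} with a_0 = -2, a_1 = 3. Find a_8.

-89

With companion matrix B = [[-1, 1], [1, 0]], [a_n, a_{n−1}]ᵀ = B·[a_{n−1}, a_{n−2}]ᵀ, so [a_8, a_7]ᵀ = B⁷·[a_1, a_0]ᵀ.
B⁷ = [[-21, 13], [13, -8]], giving [a_8, a_7]ᵀ = [[-89], [55]].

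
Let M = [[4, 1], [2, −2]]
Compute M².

[[18, 2], [4, 6]]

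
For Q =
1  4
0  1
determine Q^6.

Q = I + N where N = [[0, 4], [0, 0]] is strictly upper-triangular, so N^2 = 0.
(I + N)^6 = I + 6·N = [[1, 24], [0, 1]].

[[1, 24], [0, 1]]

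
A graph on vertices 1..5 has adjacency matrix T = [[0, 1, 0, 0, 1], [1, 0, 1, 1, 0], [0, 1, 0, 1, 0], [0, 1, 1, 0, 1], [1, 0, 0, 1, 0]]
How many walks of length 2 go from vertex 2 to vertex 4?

The number of length-2 walks from vertex 2 to vertex 4 is entry (2,4) of T^2, where T is the adjacency matrix.
T^2 = [[2, 0, 1, 2, 0], [0, 3, 1, 1, 2], [1, 1, 2, 1, 1], [2, 1, 1, 3, 0], [0, 2, 1, 0, 2]]

1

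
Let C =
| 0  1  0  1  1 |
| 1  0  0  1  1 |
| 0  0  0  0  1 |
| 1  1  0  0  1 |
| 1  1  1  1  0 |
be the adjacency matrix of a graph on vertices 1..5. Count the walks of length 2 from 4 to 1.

The number of length-2 walks from vertex 4 to vertex 1 is entry (4,1) of C², where C is the adjacency matrix.
C² = [[3, 2, 1, 2, 2], [2, 3, 1, 2, 2], [1, 1, 1, 1, 0], [2, 2, 1, 3, 2], [2, 2, 0, 2, 4]]

2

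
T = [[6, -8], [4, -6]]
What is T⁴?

[[16, 0], [0, 16]]

tr T = 0 and det T = -4, so the characteristic polynomial is λ² − (0)λ + (-4) with roots 2 and -2.
Eigenvectors give P = [[2, 1], [1, 1]] with P⁻¹ = [[1, -1], [-1, 2]], and T = P·diag(2, -2)·P⁻¹.
Then T⁴ = P·diag(16, 16)·P⁻¹ = [[32, 16], [16, 16]] · [[1, -1], [-1, 2]] = [[16, 0], [0, 16]].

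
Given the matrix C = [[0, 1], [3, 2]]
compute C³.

[[6, 7], [21, 20]]

C² = [[3, 2], [6, 7]]
C³ = [[6, 7], [21, 20]]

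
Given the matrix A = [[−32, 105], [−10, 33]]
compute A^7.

[[−14018, 48615], [−4630, 16077]]

tr A = 1 and det A = −6, so the characteristic polynomial is λ² − (1)λ + (−6) with roots 3 and −2.
Eigenvectors give P = [[3, 7], [1, 2]] with P⁻¹ = [[−2, 7], [1, −3]], and A = P·diag(3, −2)·P⁻¹.
Then A^7 = P·diag(2187, −128)·P⁻¹ = [[6561, −896], [2187, −256]] · [[−2, 7], [1, −3]] = [[−14018, 48615], [−4630, 16077]].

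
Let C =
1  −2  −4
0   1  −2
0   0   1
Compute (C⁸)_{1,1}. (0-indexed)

C = I + N where N = [[0, −2, −4], [0, 0, −2], [0, 0, 0]] is strictly upper-triangular, so N³ = 0.
(I + N)⁸ = I + 8·N + 28·N² = [[1, −16, 80], [0, 1, −16], [0, 0, 1]].

1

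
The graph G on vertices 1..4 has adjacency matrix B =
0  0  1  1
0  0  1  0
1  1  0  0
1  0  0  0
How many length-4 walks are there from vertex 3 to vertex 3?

5

The number of length-4 walks from vertex 3 to vertex 3 is entry (3,3) of B⁴, where B is the adjacency matrix.
B² = [[2, 1, 0, 0], [1, 1, 0, 0], [0, 0, 2, 1], [0, 0, 1, 1]]
B³ = [[0, 0, 3, 2], [0, 0, 2, 1], [3, 2, 0, 0], [2, 1, 0, 0]]
B⁴ = [[5, 3, 0, 0], [3, 2, 0, 0], [0, 0, 5, 3], [0, 0, 3, 2]]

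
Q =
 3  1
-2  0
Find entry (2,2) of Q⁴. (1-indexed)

-14

tr Q = 3 and det Q = 2, so the characteristic polynomial is λ² − (3)λ + (2) with roots 1 and 2.
Eigenvectors give P = [[1, -1], [-2, 1]] with P⁻¹ = [[-1, -1], [-2, -1]], and Q = P·diag(1, 2)·P⁻¹.
Then Q⁴ = P·diag(1, 16)·P⁻¹ = [[1, -16], [-2, 16]] · [[-1, -1], [-2, -1]] = [[31, 15], [-30, -14]].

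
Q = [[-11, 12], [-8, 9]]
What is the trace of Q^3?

tr Q = -2 and det Q = -3, so the characteristic polynomial is λ² − (-2)λ + (-3) with roots -3 and 1.
Eigenvectors give P = [[3, 1], [2, 1]] with P⁻¹ = [[1, -1], [-2, 3]], and Q = P·diag(-3, 1)·P⁻¹.
Then Q^3 = P·diag(-27, 1)·P⁻¹ = [[-81, 1], [-54, 1]] · [[1, -1], [-2, 3]] = [[-83, 84], [-56, 57]].

-26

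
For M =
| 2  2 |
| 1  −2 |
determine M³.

[[12, 12], [6, −12]]

M² = [[6, 0], [0, 6]]
M³ = [[12, 12], [6, −12]]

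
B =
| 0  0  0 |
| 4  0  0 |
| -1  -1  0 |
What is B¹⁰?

[[0, 0, 0], [0, 0, 0], [0, 0, 0]]

B is strictly triangular, hence nilpotent: B³ = 0, so B¹⁰ = 0.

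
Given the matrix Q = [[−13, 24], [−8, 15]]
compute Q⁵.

[[−733, 1464], [−488, 975]]

tr Q = 2 and det Q = −3, so the characteristic polynomial is λ² − (2)λ + (−3) with roots 3 and −1.
Eigenvectors give P = [[−3, 2], [−2, 1]] with P⁻¹ = [[1, −2], [2, −3]], and Q = P·diag(3, −1)·P⁻¹.
Then Q⁵ = P·diag(243, −1)·P⁻¹ = [[−729, −2], [−486, −1]] · [[1, −2], [2, −3]] = [[−733, 1464], [−488, 975]].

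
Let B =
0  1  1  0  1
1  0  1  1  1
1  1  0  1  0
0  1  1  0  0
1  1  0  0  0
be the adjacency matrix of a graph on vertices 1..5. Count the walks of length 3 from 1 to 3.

The number of length-3 walks from vertex 1 to vertex 3 is entry (1,3) of B^3, where B is the adjacency matrix.
B^2 = [[3, 2, 1, 2, 1], [2, 4, 2, 1, 1], [1, 2, 3, 1, 2], [2, 1, 1, 2, 1], [1, 1, 2, 1, 2]]
B^3 = [[4, 7, 7, 3, 5], [7, 6, 7, 6, 6], [7, 7, 4, 5, 3], [3, 6, 5, 2, 3], [5, 6, 3, 3, 2]]

7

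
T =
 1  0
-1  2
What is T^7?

tr T = 3 and det T = 2, so the characteristic polynomial is λ² − (3)λ + (2) with roots 2 and 1.
Eigenvectors give P = [[0, 1], [-1, 1]] with P⁻¹ = [[1, -1], [1, 0]], and T = P·diag(2, 1)·P⁻¹.
Then T^7 = P·diag(128, 1)·P⁻¹ = [[0, 1], [-128, 1]] · [[1, -1], [1, 0]] = [[1, 0], [-127, 128]].

[[1, 0], [-127, 128]]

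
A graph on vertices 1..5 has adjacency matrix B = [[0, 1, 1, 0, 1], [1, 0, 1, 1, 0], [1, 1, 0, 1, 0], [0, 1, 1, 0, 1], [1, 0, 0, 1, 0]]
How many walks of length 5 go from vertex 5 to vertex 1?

40

The number of length-5 walks from vertex 5 to vertex 1 is entry (5,1) of B^5, where B is the adjacency matrix.
B^2 = [[3, 1, 1, 3, 0], [1, 3, 2, 1, 2], [1, 2, 3, 1, 2], [3, 1, 1, 3, 0], [0, 2, 2, 0, 2]]
B^3 = [[2, 7, 7, 2, 6], [7, 4, 5, 7, 2], [7, 5, 4, 7, 2], [2, 7, 7, 2, 6], [6, 2, 2, 6, 0]]
B^4 = [[20, 11, 11, 20, 4], [11, 19, 18, 11, 14], [11, 18, 19, 11, 14], [20, 11, 11, 20, 4], [4, 14, 14, 4, 12]]
B^5 = [[26, 51, 51, 26, 40], [51, 40, 41, 51, 22], [51, 41, 40, 51, 22], [26, 51, 51, 26, 40], [40, 22, 22, 40, 8]]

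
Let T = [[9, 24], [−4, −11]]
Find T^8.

[[−13119, −39360], [6560, 19681]]

tr T = −2 and det T = −3, so the characteristic polynomial is λ² − (−2)λ + (−3) with roots 1 and −3.
Eigenvectors give P = [[3, −2], [−1, 1]] with P⁻¹ = [[1, 2], [1, 3]], and T = P·diag(1, −3)·P⁻¹.
Then T^8 = P·diag(1, 6561)·P⁻¹ = [[3, −13122], [−1, 6561]] · [[1, 2], [1, 3]] = [[−13119, −39360], [6560, 19681]].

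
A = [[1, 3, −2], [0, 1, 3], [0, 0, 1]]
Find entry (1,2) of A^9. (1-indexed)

A = I + N where N = [[0, 3, −2], [0, 0, 3], [0, 0, 0]] is strictly upper-triangular, so N^3 = 0.
(I + N)^9 = I + 9·N + 36·N^2 = [[1, 27, 306], [0, 1, 27], [0, 0, 1]].

27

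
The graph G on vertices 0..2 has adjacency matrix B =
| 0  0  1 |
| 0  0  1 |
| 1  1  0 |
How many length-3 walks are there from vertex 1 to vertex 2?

2

The number of length-3 walks from vertex 1 to vertex 2 is entry (1,2) of B^3, where B is the adjacency matrix.
B^2 = [[1, 1, 0], [1, 1, 0], [0, 0, 2]]
B^3 = [[0, 0, 2], [0, 0, 2], [2, 2, 0]]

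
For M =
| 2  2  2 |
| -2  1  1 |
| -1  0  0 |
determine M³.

M² = [[-2, 6, 6], [-7, -3, -3], [-2, -2, -2]]
M³ = [[-22, 2, 2], [-5, -17, -17], [2, -6, -6]]

[[-22, 2, 2], [-5, -17, -17], [2, -6, -6]]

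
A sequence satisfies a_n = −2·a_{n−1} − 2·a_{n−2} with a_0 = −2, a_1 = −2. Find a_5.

With companion matrix Q = [[−2, −2], [1, 0]], [a_n, a_{n−1}]ᵀ = Q·[a_{n−1}, a_{n−2}]ᵀ, so [a_5, a_4]ᵀ = Q⁴·[a_1, a_0]ᵀ.
Q⁴ = [[−4, 0], [0, −4]], giving [a_5, a_4]ᵀ = [[8], [8]].

8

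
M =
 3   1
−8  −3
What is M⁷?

[[3, 1], [−8, −3]]

M² = I (check: tr M = 0 and det M = −1), so M⁷ = M since 7 is odd.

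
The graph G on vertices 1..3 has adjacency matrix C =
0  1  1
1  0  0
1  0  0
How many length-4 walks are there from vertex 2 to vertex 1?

The number of length-4 walks from vertex 2 to vertex 1 is entry (2,1) of C^4, where C is the adjacency matrix.
C^2 = [[2, 0, 0], [0, 1, 1], [0, 1, 1]]
C^3 = [[0, 2, 2], [2, 0, 0], [2, 0, 0]]
C^4 = [[4, 0, 0], [0, 2, 2], [0, 2, 2]]

0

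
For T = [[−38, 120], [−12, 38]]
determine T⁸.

tr T = 0 and det T = −4, so the characteristic polynomial is λ² − (0)λ + (−4) with roots 2 and −2.
Eigenvectors give P = [[3, −10], [1, −3]] with P⁻¹ = [[−3, 10], [−1, 3]], and T = P·diag(2, −2)·P⁻¹.
Then T⁸ = P·diag(256, 256)·P⁻¹ = [[768, −2560], [256, −768]] · [[−3, 10], [−1, 3]] = [[256, 0], [0, 256]].

[[256, 0], [0, 256]]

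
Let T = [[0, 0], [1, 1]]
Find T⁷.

T² = T (a projection; rank 1, trace 1), so T⁷ = T.

[[0, 0], [1, 1]]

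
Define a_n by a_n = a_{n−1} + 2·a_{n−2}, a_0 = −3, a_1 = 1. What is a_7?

With companion matrix C = [[1, 2], [1, 0]], [a_n, a_{n−1}]ᵀ = C·[a_{n−1}, a_{n−2}]ᵀ, so [a_7, a_6]ᵀ = C⁶·[a_1, a_0]ᵀ.
C⁶ = [[43, 42], [21, 22]], giving [a_7, a_6]ᵀ = [[−83], [−45]].

−83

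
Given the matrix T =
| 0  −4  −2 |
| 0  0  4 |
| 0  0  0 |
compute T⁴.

T is strictly triangular, hence nilpotent: T³ = 0, so T⁴ = 0.

[[0, 0, 0], [0, 0, 0], [0, 0, 0]]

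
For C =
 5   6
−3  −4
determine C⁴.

tr C = 1 and det C = −2, so the characteristic polynomial is λ² − (1)λ + (−2) with roots −1 and 2.
Eigenvectors give P = [[−1, 2], [1, −1]] with P⁻¹ = [[1, 2], [1, 1]], and C = P·diag(−1, 2)·P⁻¹.
Then C⁴ = P·diag(1, 16)·P⁻¹ = [[−1, 32], [1, −16]] · [[1, 2], [1, 1]] = [[31, 30], [−15, −14]].

[[31, 30], [−15, −14]]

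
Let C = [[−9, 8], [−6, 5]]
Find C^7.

tr C = −4 and det C = 3, so the characteristic polynomial is λ² − (−4)λ + (3) with roots −1 and −3.
Eigenvectors give P = [[−1, 4], [−1, 3]] with P⁻¹ = [[3, −4], [1, −1]], and C = P·diag(−1, −3)·P⁻¹.
Then C^7 = P·diag(−1, −2187)·P⁻¹ = [[1, −8748], [1, −6561]] · [[3, −4], [1, −1]] = [[−8745, 8744], [−6558, 6557]].

[[−8745, 8744], [−6558, 6557]]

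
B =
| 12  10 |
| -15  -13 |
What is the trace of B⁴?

97

tr B = -1 and det B = -6, so the characteristic polynomial is λ² − (-1)λ + (-6) with roots -3 and 2.
Eigenvectors give P = [[2, -1], [-3, 1]] with P⁻¹ = [[-1, -1], [-3, -2]], and B = P·diag(-3, 2)·P⁻¹.
Then B⁴ = P·diag(81, 16)·P⁻¹ = [[162, -16], [-243, 16]] · [[-1, -1], [-3, -2]] = [[-114, -130], [195, 211]].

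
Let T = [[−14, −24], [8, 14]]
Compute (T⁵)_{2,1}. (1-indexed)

tr T = 0 and det T = −4, so the characteristic polynomial is λ² − (0)λ + (−4) with roots −2 and 2.
Eigenvectors give P = [[2, 3], [−1, −2]] with P⁻¹ = [[2, 3], [−1, −2]], and T = P·diag(−2, 2)·P⁻¹.
Then T⁵ = P·diag(−32, 32)·P⁻¹ = [[−64, 96], [32, −64]] · [[2, 3], [−1, −2]] = [[−224, −384], [128, 224]].

128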